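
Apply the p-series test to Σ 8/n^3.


p-series test: Σ c/n^p converges if p > 1, diverges if p ≤ 1 (constant c > 0 doesn't affect convergence).
p = 3
3 > 1 → CONVERGES

Converges (p = 3 > 1)


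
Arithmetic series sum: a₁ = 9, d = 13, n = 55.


aₙ = 9 + (55-1)×13 = 711
Sₙ = n(a₁+aₙ)/2 = 55×(9+711)/2
= 55×720/2 = 19800

S_55 = 19800


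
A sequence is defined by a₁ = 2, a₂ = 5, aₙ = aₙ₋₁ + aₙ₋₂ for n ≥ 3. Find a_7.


Computing iteratively: 2, 5, 7, 12, 19, 31, 50
a_7 = 50

a_7 = 50


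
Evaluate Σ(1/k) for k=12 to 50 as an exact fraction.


Σₖ₌12^50 1/k = 1/12 + 1/13 + 1/14 + ... + 1/50
= 4584503288084926883939/3099044504245996706400
≈ 1.4793

Sum = 4584503288084926883939/3099044504245996706400 ≈ 1.4793


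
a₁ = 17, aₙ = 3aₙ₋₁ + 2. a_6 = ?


Computing step by step:
a_1 = 17
a_2 = 53
a_3 = 161
a_4 = 485
a_5 = 1457
a_6 = 4373


a_6 = 4373


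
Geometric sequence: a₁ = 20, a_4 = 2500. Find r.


r^(n-1) = aₙ/a₁
r^3 = 2500/20 = 125
r = 125^(1/3)
= 5

r = 5


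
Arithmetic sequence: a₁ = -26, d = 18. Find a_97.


aₙ = a₁ + (n-1)d
= -26 + (97-1)×18
= -26 + 1728
= 1702

a_97 = 1702


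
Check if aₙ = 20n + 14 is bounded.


aₙ = 20n + 14 → as n→∞, aₙ→∞
No finite upper bound exists
The sequence is UNBOUNDED

Unbounded (aₙ → ∞ as n → ∞)


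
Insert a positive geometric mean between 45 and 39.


GM = √(45×39) = √1755 = 41.8927

GM = 41.8927


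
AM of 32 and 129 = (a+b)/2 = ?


AM = (32 + 129)/2 = 161/2 = 80.5

AM = 80.5


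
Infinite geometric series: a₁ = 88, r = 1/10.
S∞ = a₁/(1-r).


S∞ = a₁/(1-r) = 88/(1 - 1/10)
= 88/(9/10)
= 880/9

S∞ = 880/9


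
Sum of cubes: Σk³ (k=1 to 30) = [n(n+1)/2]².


n(n+1)/2 = 30×31/2 = 465
Σk³ = 465² = 216225

Σk³ = 216225


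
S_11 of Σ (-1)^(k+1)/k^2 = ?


S = 1 - 1/4 + 1/9 - 1/16 + 1/25 - 1/36 + 1/49 - 1/64 ± ...
= 0.8262
(Full series converges to +π²/12 ≈ +0.8225)

S_11 = 0.8262


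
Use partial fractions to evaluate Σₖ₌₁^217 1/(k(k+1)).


1/(k(k+1)) = 1/k - 1/(k+1) (partial fractions)
Telescoping: Σ = 1 - 1/218 = 217/218

Sum = 217/218


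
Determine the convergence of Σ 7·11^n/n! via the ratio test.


aₙ = 7·11^n/n!
a_{n+1}/aₙ = 11^(n+1)/(n+1)! × n!/11^n  (constant 7 cancels)
= 11/(n+1)
L = lim(n→∞) 11/(n+1) = 0
L < 1 → series CONVERGES

Converges (ratio test: L = 0 < 1)


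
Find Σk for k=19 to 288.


Σₖ₌19^288 k = Σₖ₌₁^288 k − Σₖ₌₁^18 k
= 288·289/2 − 18·19/2
= 41616 − 171 = 41445

Σk = 41445


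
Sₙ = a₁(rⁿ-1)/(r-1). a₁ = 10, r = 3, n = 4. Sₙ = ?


Sₙ = 10×(3^4 - 1)/(3 - 1)
= 10×(81 - 1)/2
= 10×80/2
= 400

S_4 = 400


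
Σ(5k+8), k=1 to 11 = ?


Σ(5k+8) = 5·Σk + 8·n
= 5·66 + 8·11
= 330 + 88 = 418

Σ = 418


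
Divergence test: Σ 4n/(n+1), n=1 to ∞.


lim(n→∞) 4n/(n+1) = 4/1 = 4  (divide numerator and denominator by n)
lim aₙ = 4 ≠ 0 → series DIVERGES

Diverges (lim aₙ = 4 ≠ 0)


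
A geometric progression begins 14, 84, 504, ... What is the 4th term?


aₙ = a₁·r^(n-1)
= 14×6^3
= 14×216
= 3024

a_4 = 3024


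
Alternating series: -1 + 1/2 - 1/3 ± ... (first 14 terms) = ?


S = -1 + 1/2 - 1/3 + 1/4 - 1/5 + 1/6 - 1/7 + 1/8 ± ...
= -0.6587
(Full series converges to -ln(2) ≈ -0.6931)

S_14 = -0.6587


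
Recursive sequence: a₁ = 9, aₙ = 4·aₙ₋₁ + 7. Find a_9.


Computing step by step:
a_1 = 9
a_2 = 43
a_3 = 179
a_4 = 723
a_5 = 2899
a_6 = 11603
a_7 = 46419
a_8 = 185683
a_9 = 742739


a_9 = 742739


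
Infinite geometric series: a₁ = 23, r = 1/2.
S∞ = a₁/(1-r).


S∞ = a₁/(1-r) = 23/(1 - 1/2)
= 23/(1/2)
= 46

S∞ = 46


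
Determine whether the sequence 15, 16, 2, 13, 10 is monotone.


Differences: 1, -14, 11, -3
Difference at position 1 is +1 (> 0) but position 2 is -14 (< 0) — sequence both rises and falls
→ NOT monotonic

Not monotonic


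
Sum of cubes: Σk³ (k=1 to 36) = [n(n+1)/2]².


n(n+1)/2 = 36×37/2 = 666
Σk³ = 666² = 443556

Σk³ = 443556


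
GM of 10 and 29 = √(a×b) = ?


GM = √(10×29) = √290 = 17.0294

GM = 17.0294


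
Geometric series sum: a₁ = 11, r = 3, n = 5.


Sₙ = 11×(3^5 - 1)/(3 - 1)
= 11×(243 - 1)/2
= 11×242/2
= 1331

S_5 = 1331


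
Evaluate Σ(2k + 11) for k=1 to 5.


Σ(2k+11) = 2·Σk + 11·n
= 2·15 + 11·5
= 30 + 55 = 85

Σ = 85


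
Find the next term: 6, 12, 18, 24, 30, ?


Pattern: arithmetic (d=6)
Terms: 6, 12, 18, 24, 30
Next term = 36

Next term = 36


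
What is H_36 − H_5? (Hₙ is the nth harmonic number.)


Σₖ₌6^36 1/k = 1/6 + 1/7 + 1/8 + ... + 1/36
= 24827248546189/13127595717600
≈ 1.8912

Sum = 24827248546189/13127595717600 ≈ 1.8912


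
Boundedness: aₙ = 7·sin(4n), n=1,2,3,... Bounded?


For all n, -1 ≤ sin(4n) ≤ 1, so -7 ≤ 7·sin(4n) ≤ 7
Lower bound: -7, Upper bound: 7
The sequence IS bounded

Bounded (-7 ≤ aₙ ≤ 7)


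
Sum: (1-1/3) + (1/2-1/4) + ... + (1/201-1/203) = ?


Telescoping with gap 2: two head and two tail terms survive.
= (1 + 1/2) - (1/202 + 1/203)
= 3/2 - 1/202 - 1/203 = 30552/20503

Sum = 30552/20503


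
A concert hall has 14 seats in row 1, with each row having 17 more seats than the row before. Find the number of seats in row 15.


aₙ = a₁ + (n-1)d
= 14 + (15-1)×17
= 14 + 238
= 252

a_15 = 252


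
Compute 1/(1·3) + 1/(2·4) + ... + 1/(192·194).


1/(k(k+2)) = (1/2)·(1/k - 1/(k+2)) (partial fractions)
Telescoping: Σ = (1/2)·(1 + 1/2 - 1/193 - 1/194) = 13944/18721

Sum = 13944/18721


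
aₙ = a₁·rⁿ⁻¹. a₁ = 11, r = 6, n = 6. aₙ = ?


aₙ = a₁·r^(n-1)
= 11×6^5
= 11×7776
= 85536

a_6 = 85536


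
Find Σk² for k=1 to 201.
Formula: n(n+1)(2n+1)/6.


n = 201
n(n+1)(2n+1)/6 = 201×202×403/6
= 16362606/6 = 2727101

Σk² = 2727101


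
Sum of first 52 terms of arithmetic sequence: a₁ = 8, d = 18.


aₙ = 8 + (52-1)×18 = 926
Sₙ = n(a₁+aₙ)/2 = 52×(8+926)/2
= 52×934/2 = 24284

S_52 = 24284


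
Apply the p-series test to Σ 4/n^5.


p-series test: Σ c/n^p converges if p > 1, diverges if p ≤ 1 (constant c > 0 doesn't affect convergence).
p = 5
5 > 1 → CONVERGES

Converges (p = 5 > 1)


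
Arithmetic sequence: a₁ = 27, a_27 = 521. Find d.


d = (aₙ - a₁)/(n-1)
= (521 - 27)/(27-1)
= 494/26 = 19

d = 19


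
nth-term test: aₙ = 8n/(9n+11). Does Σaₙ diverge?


lim(n→∞) 8n/(9n+11) = 8/9 = 8/9  (divide numerator and denominator by n)
lim aₙ = 8/9 ≠ 0 → series DIVERGES

Diverges (lim aₙ = 8/9 ≠ 0)


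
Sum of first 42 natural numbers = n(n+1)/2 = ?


n(n+1)/2 = 42×43/2 = 1806/2 = 903

Σk = 903


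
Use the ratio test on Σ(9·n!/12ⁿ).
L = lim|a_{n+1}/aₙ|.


aₙ = 9·n!/12^n
a_{n+1}/aₙ = (n+1)!/12^(n+1) × 12^n/n!  (constant 9 cancels)
= (n+1)/12
L = lim(n→∞) (n+1)/12 = ∞
L > 1 → series DIVERGES

Diverges (ratio test: L = ∞ > 1)


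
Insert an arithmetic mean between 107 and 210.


AM = (107 + 210)/2 = 317/2 = 158.5

AM = 158.5


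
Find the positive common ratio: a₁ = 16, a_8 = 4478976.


r^(n-1) = aₙ/a₁
r^7 = 4478976/16 = 279936
r = 279936^(1/7)
= 6

r = 6


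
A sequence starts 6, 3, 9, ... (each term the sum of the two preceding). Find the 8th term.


Computing iteratively: 6, 3, 9, 12, 21, 33, 54, 87
a_8 = 87

a_8 = 87


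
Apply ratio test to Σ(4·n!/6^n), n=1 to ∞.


aₙ = 4·n!/6^n
a_{n+1}/aₙ = (n+1)!/6^(n+1) × 6^n/n!  (constant 4 cancels)
= (n+1)/6
L = lim(n→∞) (n+1)/6 = ∞
L > 1 → series DIVERGES

Diverges (ratio test: L = ∞ > 1)


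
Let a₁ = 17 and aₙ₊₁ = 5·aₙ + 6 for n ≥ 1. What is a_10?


Computing step by step:
a_1 = 17
a_2 = 91
a_3 = 461
a_4 = 2311
a_5 = 11561
a_6 = 57811
a_7 = 289061
a_8 = 1445311
a_9 = 7226561
a_10 = 36132811


a_10 = 36132811


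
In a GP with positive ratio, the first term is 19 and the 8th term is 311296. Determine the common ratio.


r^(n-1) = aₙ/a₁
r^7 = 311296/19 = 16384
r = 16384^(1/7)
= 4

r = 4


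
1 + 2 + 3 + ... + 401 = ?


n(n+1)/2 = 401×402/2 = 161202/2 = 80601

Σk = 80601


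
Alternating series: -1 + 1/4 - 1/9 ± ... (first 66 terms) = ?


S = -1 + 1/4 - 1/9 + 1/16 - 1/25 + 1/36 - 1/49 + 1/64 ± ...
= -0.8224
(Full series converges to -π²/12 ≈ -0.8225)

S_66 = -0.8224


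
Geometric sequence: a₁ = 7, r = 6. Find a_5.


aₙ = a₁·r^(n-1)
= 7×6^4
= 7×1296
= 9072

a_5 = 9072


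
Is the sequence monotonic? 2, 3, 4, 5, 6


Differences: 1, 1, 1, 1
All differences > 0 → strictly INCREASING

Monotonically increasing


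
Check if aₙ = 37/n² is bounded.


a₁ = 37, a₂ = 37/4, a₃ = 37/9, ...
0 < aₙ ≤ 37 for all n ≥ 1
The sequence IS bounded

Bounded (0 < aₙ ≤ 37)


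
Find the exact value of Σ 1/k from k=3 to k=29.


Σₖ₌3^29 1/k = 1/3 + 1/4 + 1/5 + ... + 1/29
= 5733412167187/2329089562800
≈ 2.4617

Sum = 5733412167187/2329089562800 ≈ 2.4617


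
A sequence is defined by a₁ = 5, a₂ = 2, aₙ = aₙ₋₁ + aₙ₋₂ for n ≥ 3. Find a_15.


Computing iteratively: 5, 2, 7, 9, 16, 25, 41, 66, 107, 173, 280, 453, ...
a_15 = 1919

a_15 = 1919


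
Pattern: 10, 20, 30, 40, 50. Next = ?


Pattern: arithmetic (d=10)
Terms: 10, 20, 30, 40, 50
Next term = 60

Next term = 60


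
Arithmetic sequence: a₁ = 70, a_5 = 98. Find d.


d = (aₙ - a₁)/(n-1)
= (98 - 70)/(5-1)
= 28/4 = 7

d = 7


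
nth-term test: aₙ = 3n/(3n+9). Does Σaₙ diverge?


lim(n→∞) 3n/(3n+9) = 3/3 = 1  (divide numerator and denominator by n)
lim aₙ = 1 ≠ 0 → series DIVERGES

Diverges (lim aₙ = 1 ≠ 0)


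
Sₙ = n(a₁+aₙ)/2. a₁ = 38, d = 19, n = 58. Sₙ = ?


aₙ = 38 + (58-1)×19 = 1121
Sₙ = n(a₁+aₙ)/2 = 58×(38+1121)/2
= 58×1159/2 = 33611

S_58 = 33611


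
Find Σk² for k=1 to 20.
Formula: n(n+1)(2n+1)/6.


n = 20
n(n+1)(2n+1)/6 = 20×21×41/6
= 17220/6 = 2870

Σk² = 2870


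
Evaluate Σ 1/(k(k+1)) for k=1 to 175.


1/(k(k+1)) = 1/k - 1/(k+1) (partial fractions)
Telescoping: Σ = 1 - 1/176 = 175/176

Sum = 175/176


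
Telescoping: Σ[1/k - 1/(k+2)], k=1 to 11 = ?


Telescoping with gap 2: two head and two tail terms survive.
= (1 + 1/2) - (1/12 + 1/13)
= 3/2 - 1/12 - 1/13 = 209/156

Sum = 209/156


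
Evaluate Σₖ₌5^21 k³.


Σₖ₌5^21 k³ = [21·22/2]² − [4·5/2]²
= 53361 − 100 = 53261

Σk³ = 53261


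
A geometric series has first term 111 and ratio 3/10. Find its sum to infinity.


S∞ = a₁/(1-r) = 111/(1 - 3/10)
= 111/(7/10)
= 1110/7

S∞ = 1110/7


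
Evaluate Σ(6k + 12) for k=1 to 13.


Σ(6k+12) = 6·Σk + 12·n
= 6·91 + 12·13
= 546 + 156 = 702

Σ = 702


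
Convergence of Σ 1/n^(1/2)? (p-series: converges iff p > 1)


p-series test: Σ c/n^p converges if p > 1, diverges if p ≤ 1 (constant c > 0 doesn't affect convergence).
p = 1/2
1/2 ≤ 1 → DIVERGES

Diverges (p = 1/2 ≤ 1)


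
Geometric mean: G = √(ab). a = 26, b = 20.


GM = √(26×20) = √520 = 22.8035

GM = 22.8035


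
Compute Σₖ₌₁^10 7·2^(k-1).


Sₙ = 7×(2^10 - 1)/(2 - 1)
= 7×(1024 - 1)/1
= 7×1023/1
= 7161

S_10 = 7161


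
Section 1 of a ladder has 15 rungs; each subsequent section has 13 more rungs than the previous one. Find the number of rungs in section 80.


aₙ = a₁ + (n-1)d
= 15 + (80-1)×13
= 15 + 1027
= 1042

a_80 = 1042


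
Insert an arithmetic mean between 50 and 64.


AM = (50 + 64)/2 = 114/2 = 57

AM = 57


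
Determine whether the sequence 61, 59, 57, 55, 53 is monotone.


Differences: -2, -2, -2, -2
All differences < 0 → strictly DECREASING

Monotonically decreasing


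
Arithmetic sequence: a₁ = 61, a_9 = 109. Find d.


d = (aₙ - a₁)/(n-1)
= (109 - 61)/(9-1)
= 48/8 = 6

d = 6


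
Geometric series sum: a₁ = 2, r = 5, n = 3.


Sₙ = 2×(5^3 - 1)/(5 - 1)
= 2×(125 - 1)/4
= 2×124/4
= 62

S_3 = 62


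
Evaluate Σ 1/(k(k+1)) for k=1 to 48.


1/(k(k+1)) = 1/k - 1/(k+1) (partial fractions)
Telescoping: Σ = 1 - 1/49 = 48/49

Sum = 48/49


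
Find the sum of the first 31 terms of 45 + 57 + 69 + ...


aₙ = 45 + (31-1)×12 = 405
Sₙ = n(a₁+aₙ)/2 = 31×(45+405)/2
= 31×450/2 = 6975

S_31 = 6975


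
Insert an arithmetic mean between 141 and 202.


AM = (141 + 202)/2 = 343/2 = 171.5

AM = 171.5


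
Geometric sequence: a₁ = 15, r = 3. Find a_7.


aₙ = a₁·r^(n-1)
= 15×3^6
= 15×729
= 10935

a_7 = 10935


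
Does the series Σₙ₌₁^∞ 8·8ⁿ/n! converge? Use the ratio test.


aₙ = 8·8^n/n!
a_{n+1}/aₙ = 8^(n+1)/(n+1)! × n!/8^n  (constant 8 cancels)
= 8/(n+1)
L = lim(n→∞) 8/(n+1) = 0
L < 1 → series CONVERGES

Converges (ratio test: L = 0 < 1)


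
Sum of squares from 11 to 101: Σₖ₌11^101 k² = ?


Σₖ₌11^101 k² = Σₖ₌₁^101 k² − Σₖ₌₁^10 k²
= 101·102·203/6 − 10·11·21/6
= 348551 − 385 = 348166

Σk² = 348166


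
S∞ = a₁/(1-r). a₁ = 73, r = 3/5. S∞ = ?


S∞ = a₁/(1-r) = 73/(1 - 3/5)
= 73/(2/5)
= 365/2

S∞ = 365/2


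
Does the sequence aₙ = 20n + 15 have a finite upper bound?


aₙ = 20n + 15 → as n→∞, aₙ→∞
No finite upper bound exists
The sequence is UNBOUNDED

Unbounded (aₙ → ∞ as n → ∞)


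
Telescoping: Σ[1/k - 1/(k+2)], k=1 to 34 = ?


Telescoping with gap 2: two head and two tail terms survive.
= (1 + 1/2) - (1/35 + 1/36)
= 3/2 - 1/35 - 1/36 = 1819/1260

Sum = 1819/1260


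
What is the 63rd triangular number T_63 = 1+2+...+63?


n(n+1)/2 = 63×64/2 = 4032/2 = 2016

Σk = 2016


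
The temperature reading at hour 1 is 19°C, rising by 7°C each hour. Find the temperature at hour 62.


aₙ = a₁ + (n-1)d
= 19 + (62-1)×7
= 19 + 427
= 446

a_62 = 446


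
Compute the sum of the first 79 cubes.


n(n+1)/2 = 79×80/2 = 3160
Σk³ = 3160² = 9985600

Σk³ = 9985600


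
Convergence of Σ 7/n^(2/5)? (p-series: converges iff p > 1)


p-series test: Σ c/n^p converges if p > 1, diverges if p ≤ 1 (constant c > 0 doesn't affect convergence).
p = 2/5
2/5 ≤ 1 → DIVERGES

Diverges (p = 2/5 ≤ 1)


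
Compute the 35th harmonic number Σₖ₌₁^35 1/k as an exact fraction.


H_35 = 1/1 + 1/2 + 1/3 + ... + 1/35
= 54437269998109/13127595717600
≈ 4.1468

H_35 = 54437269998109/13127595717600 ≈ 4.1468


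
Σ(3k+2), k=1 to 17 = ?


Σ(3k+2) = 3·Σk + 2·n
= 3·153 + 2·17
= 459 + 34 = 493

Σ = 493


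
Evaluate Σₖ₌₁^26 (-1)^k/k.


S = -1 + 1/2 - 1/3 + 1/4 - 1/5 + 1/6 - 1/7 + 1/8 ± ...
= -0.6743
(Full series converges to -ln(2) ≈ -0.6931)

S_26 = -0.6743


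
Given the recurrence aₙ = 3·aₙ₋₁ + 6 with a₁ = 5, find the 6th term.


Computing step by step:
a_1 = 5
a_2 = 21
a_3 = 69
a_4 = 213
a_5 = 645
a_6 = 1941


a_6 = 1941


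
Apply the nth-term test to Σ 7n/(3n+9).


lim(n→∞) 7n/(3n+9) = 7/3 = 7/3  (divide numerator and denominator by n)
lim aₙ = 7/3 ≠ 0 → series DIVERGES

Diverges (lim aₙ = 7/3 ≠ 0)


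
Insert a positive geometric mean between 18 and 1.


GM = √(18×1) = √18 = 4.2426

GM = 4.2426


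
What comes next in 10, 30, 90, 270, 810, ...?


Pattern: geometric (r=3)
Terms: 10, 30, 90, 270, 810
Next term = 2430

Next term = 2430


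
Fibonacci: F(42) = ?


Fibonacci sequence: 1, 1, 2, 3, 5, 8, 13, 21, 34, 55, 89, ...
F(42) = 267914296

F(42) = 267914296


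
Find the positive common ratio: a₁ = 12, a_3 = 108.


r^(n-1) = aₙ/a₁
r^2 = 108/12 = 9
r = 9^(1/2)
= ±3; taking r > 0 gives r = 3

r = 3


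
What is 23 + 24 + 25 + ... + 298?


Σₖ₌23^298 k = Σₖ₌₁^298 k − Σₖ₌₁^22 k
= 298·299/2 − 22·23/2
= 44551 − 253 = 44298

Σk = 44298


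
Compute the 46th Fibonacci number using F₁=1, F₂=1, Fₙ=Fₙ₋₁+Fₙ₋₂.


Fibonacci sequence: 1, 1, 2, 3, 5, 8, 13, 21, 34, 55, 89, ...
F(46) = 1836311903

F(46) = 1836311903


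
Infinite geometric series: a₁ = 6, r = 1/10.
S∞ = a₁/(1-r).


S∞ = a₁/(1-r) = 6/(1 - 1/10)
= 6/(9/10)
= 20/3

S∞ = 20/3


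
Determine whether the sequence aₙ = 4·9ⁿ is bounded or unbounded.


aₙ = 4·9ⁿ → as n→∞, aₙ→∞ (since base 9 > 1)
No finite upper bound exists
The sequence is UNBOUNDED

Unbounded (aₙ → ∞ as n → ∞)


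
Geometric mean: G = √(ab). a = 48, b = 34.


GM = √(48×34) = √1632 = 40.398

GM = 40.398


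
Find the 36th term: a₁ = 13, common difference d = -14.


aₙ = a₁ + (n-1)d
= 13 + (36-1)×-14
= 13 - 490
= -477

a_36 = -477


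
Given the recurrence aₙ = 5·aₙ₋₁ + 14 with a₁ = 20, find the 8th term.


Computing step by step:
a_1 = 20
a_2 = 114
a_3 = 584
a_4 = 2934
a_5 = 14684
a_6 = 73434
a_7 = 367184
a_8 = 1835934


a_8 = 1835934


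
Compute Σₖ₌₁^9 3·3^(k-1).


Sₙ = 3×(3^9 - 1)/(3 - 1)
= 3×(19683 - 1)/2
= 3×19682/2
= 29523

S_9 = 29523


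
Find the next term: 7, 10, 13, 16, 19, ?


Pattern: arithmetic (d=3)
Terms: 7, 10, 13, 16, 19
Next term = 22

Next term = 22


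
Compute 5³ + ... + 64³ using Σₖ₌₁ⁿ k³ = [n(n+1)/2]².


Σₖ₌5^64 k³ = [64·65/2]² − [4·5/2]²
= 4326400 − 100 = 4326300

Σk³ = 4326300


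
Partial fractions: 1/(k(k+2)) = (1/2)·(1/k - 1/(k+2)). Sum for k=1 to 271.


1/(k(k+2)) = (1/2)·(1/k - 1/(k+2)) (partial fractions)
Telescoping: Σ = (1/2)·(1 + 1/2 - 1/272 - 1/273) = 110839/148512

Sum = 110839/148512


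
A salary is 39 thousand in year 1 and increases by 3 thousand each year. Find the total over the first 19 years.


aₙ = 39 + (19-1)×3 = 93
Sₙ = n(a₁+aₙ)/2 = 19×(39+93)/2
= 19×132/2 = 1254

S_19 = 1254


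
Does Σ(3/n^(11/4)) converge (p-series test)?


p-series test: Σ c/n^p converges if p > 1, diverges if p ≤ 1 (constant c > 0 doesn't affect convergence).
p = 11/4
11/4 > 1 → CONVERGES

Converges (p = 11/4 > 1)


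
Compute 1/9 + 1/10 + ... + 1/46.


Σₖ₌9^46 1/k = 1/9 + 1/10 + 1/11 + ... + 1/46
= 16002279923250666169/9419588158802421600
≈ 1.6988

Sum = 16002279923250666169/9419588158802421600 ≈ 1.6988


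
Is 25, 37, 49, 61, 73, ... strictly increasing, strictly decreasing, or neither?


Differences: 12, 12, 12, 12
All differences > 0 → strictly INCREASING

Monotonically increasing


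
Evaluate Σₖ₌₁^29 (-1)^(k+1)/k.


S = 1 - 1/2 + 1/3 - 1/4 + 1/5 - 1/6 + 1/7 - 1/8 ± ...
= 0.7101
(Full series converges to +ln(2) ≈ +0.6931)

S_29 = 0.7101


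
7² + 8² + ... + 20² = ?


Σₖ₌7^20 k² = Σₖ₌₁^20 k² − Σₖ₌₁^6 k²
= 20·21·41/6 − 6·7·13/6
= 2870 − 91 = 2779

Σk² = 2779


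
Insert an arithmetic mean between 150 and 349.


AM = (150 + 349)/2 = 499/2 = 249.5

AM = 249.5


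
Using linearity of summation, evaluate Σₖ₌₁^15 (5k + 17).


Σ(5k+17) = 5·Σk + 17·n
= 5·120 + 17·15
= 600 + 255 = 855

Σ = 855


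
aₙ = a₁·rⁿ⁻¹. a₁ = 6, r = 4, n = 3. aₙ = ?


aₙ = a₁·r^(n-1)
= 6×4^2
= 6×16
= 96

a_3 = 96


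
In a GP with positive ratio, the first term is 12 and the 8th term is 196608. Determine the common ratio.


r^(n-1) = aₙ/a₁
r^7 = 196608/12 = 16384
r = 16384^(1/7)
= 4

r = 4


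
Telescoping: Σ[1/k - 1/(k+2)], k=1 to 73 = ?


Telescoping with gap 2: two head and two tail terms survive.
= (1 + 1/2) - (1/74 + 1/75)
= 3/2 - 1/74 - 1/75 = 4088/2775

Sum = 4088/2775


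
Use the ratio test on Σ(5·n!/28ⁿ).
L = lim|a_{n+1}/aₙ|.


aₙ = 5·n!/28^n
a_{n+1}/aₙ = (n+1)!/28^(n+1) × 28^n/n!  (constant 5 cancels)
= (n+1)/28
L = lim(n→∞) (n+1)/28 = ∞
L > 1 → series DIVERGES

Diverges (ratio test: L = ∞ > 1)


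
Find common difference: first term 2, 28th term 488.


d = (aₙ - a₁)/(n-1)
= (488 - 2)/(28-1)
= 486/27 = 18

d = 18


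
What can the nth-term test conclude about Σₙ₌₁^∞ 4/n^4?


lim(n→∞) 4/n^4 = 0
lim aₙ = 0 → nth-term test is INCONCLUSIVE
(Need other tests; this is actually a convergent p-series with p=4 > 1)

Inconclusive (lim aₙ = 0; need another test)


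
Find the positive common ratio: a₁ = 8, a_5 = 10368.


r^(n-1) = aₙ/a₁
r^4 = 10368/8 = 1296
r = 1296^(1/4)
= ±6; taking r > 0 gives r = 6

r = 6


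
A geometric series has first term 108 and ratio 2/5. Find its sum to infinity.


S∞ = a₁/(1-r) = 108/(1 - 2/5)
= 108/(3/5)
= 180

S∞ = 180


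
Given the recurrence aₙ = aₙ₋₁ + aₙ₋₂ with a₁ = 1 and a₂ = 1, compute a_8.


Computing iteratively: 1, 1, 2, 3, 5, 8, 13, 21
a_8 = 21

a_8 = 21


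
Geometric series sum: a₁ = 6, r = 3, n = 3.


Sₙ = 6×(3^3 - 1)/(3 - 1)
= 6×(27 - 1)/2
= 6×26/2
= 78

S_3 = 78


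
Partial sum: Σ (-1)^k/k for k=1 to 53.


S = -1 + 1/2 - 1/3 + 1/4 - 1/5 + 1/6 - 1/7 + 1/8 ± ...
= -0.7025
(Full series converges to -ln(2) ≈ -0.6931)

S_53 = -0.7025


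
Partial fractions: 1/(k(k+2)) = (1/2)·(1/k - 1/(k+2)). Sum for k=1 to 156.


1/(k(k+2)) = (1/2)·(1/k - 1/(k+2)) (partial fractions)
Telescoping: Σ = (1/2)·(1 + 1/2 - 1/157 - 1/158) = 18447/24806

Sum = 18447/24806


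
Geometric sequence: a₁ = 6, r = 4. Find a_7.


aₙ = a₁·r^(n-1)
= 6×4^6
= 6×4096
= 24576

a_7 = 24576


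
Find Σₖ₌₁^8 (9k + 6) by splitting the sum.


Σ(9k+6) = 9·Σk + 6·n
= 9·36 + 6·8
= 324 + 48 = 372

Σ = 372


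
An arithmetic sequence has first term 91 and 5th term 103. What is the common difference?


d = (aₙ - a₁)/(n-1)
= (103 - 91)/(5-1)
= 12/4 = 3

d = 3


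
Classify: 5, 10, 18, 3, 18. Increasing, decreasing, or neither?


Differences: 5, 8, -15, 15
Difference at position 1 is +5 (> 0) but position 3 is -15 (< 0) — sequence both rises and falls
→ NOT monotonic

Not monotonic


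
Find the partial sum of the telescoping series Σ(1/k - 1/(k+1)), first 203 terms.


Telescoping: adjacent terms cancel.
= 1/1 - 1/204
= 1 - 1/204 = 203/204

Sum = 203/204


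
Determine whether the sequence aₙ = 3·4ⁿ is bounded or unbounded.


aₙ = 3·4ⁿ → as n→∞, aₙ→∞ (since base 4 > 1)
No finite upper bound exists
The sequence is UNBOUNDED

Unbounded (aₙ → ∞ as n → ∞)


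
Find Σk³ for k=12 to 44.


Σₖ₌12^44 k³ = [44·45/2]² − [11·12/2]²
= 980100 − 4356 = 975744

Σk³ = 975744


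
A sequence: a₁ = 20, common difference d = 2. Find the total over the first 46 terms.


aₙ = 20 + (46-1)×2 = 110
Sₙ = n(a₁+aₙ)/2 = 46×(20+110)/2
= 46×130/2 = 2990

S_46 = 2990


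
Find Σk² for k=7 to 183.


Σₖ₌7^183 k² = Σₖ₌₁^183 k² − Σₖ₌₁^6 k²
= 183·184·367/6 − 6·7·13/6
= 2059604 − 91 = 2059513

Σk² = 2059513


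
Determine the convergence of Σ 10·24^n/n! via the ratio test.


aₙ = 10·24^n/n!
a_{n+1}/aₙ = 24^(n+1)/(n+1)! × n!/24^n  (constant 10 cancels)
= 24/(n+1)
L = lim(n→∞) 24/(n+1) = 0
L < 1 → series CONVERGES

Converges (ratio test: L = 0 < 1)


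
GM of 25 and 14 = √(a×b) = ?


GM = √(25×14) = √350 = 18.7083

GM = 18.7083


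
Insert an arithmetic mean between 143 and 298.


AM = (143 + 298)/2 = 441/2 = 220.5

AM = 220.5


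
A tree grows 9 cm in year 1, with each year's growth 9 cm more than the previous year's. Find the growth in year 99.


aₙ = a₁ + (n-1)d
= 9 + (99-1)×9
= 9 + 882
= 891

a_99 = 891


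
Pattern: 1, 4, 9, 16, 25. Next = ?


Pattern: perfect squares: n²
Terms: 1, 4, 9, 16, 25
Next term = 36

Next term = 36


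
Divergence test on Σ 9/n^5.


lim(n→∞) 9/n^5 = 0
lim aₙ = 0 → nth-term test is INCONCLUSIVE
(Need other tests; this is actually a convergent p-series with p=5 > 1)

Inconclusive (lim aₙ = 0; need another test)


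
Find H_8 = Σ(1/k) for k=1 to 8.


H_8 = 1/1 + 1/2 + 1/3 + 1/4 + 1/5 + 1/6 + 1/7 + 1/8
= 761/280
≈ 2.7179

H_8 = 761/280 ≈ 2.7179


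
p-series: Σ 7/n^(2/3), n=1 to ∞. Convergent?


p-series test: Σ c/n^p converges if p > 1, diverges if p ≤ 1 (constant c > 0 doesn't affect convergence).
p = 2/3
2/3 ≤ 1 → DIVERGES

Diverges (p = 2/3 ≤ 1)


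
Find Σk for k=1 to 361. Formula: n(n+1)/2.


n(n+1)/2 = 361×362/2 = 130682/2 = 65341

Σk = 65341


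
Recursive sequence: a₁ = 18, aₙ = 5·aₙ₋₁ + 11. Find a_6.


Computing step by step:
a_1 = 18
a_2 = 101
a_3 = 516
a_4 = 2591
a_5 = 12966
a_6 = 64841


a_6 = 64841


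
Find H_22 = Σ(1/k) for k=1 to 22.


H_22 = 1/1 + 1/2 + 1/3 + ... + 1/22
= 19093197/5173168
≈ 3.6908

H_22 = 19093197/5173168 ≈ 3.6908


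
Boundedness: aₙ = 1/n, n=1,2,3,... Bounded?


a₁ = 1, a₂ = 1/2, a₃ = 1/3, ...
0 < aₙ ≤ 1 for all n ≥ 1
Lower bound: 0, Upper bound: 1
The sequence IS bounded

Bounded (0 < aₙ ≤ 1)


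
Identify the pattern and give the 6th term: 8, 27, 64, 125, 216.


Pattern: perfect cubes: n³
Terms: 8, 27, 64, 125, 216
Next term = 343

Next term = 343


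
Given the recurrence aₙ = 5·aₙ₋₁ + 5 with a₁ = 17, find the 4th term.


Computing step by step:
a_1 = 17
a_2 = 90
a_3 = 455
a_4 = 2280


a_4 = 2280


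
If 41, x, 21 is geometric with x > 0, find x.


GM = √(41×21) = √861 = 29.3428

GM = 29.3428


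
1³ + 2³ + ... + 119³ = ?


n(n+1)/2 = 119×120/2 = 7140
Σk³ = 7140² = 50979600

Σk³ = 50979600


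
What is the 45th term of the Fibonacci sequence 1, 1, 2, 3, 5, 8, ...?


Fibonacci sequence: 1, 1, 2, 3, 5, 8, 13, 21, 34, 55, 89, ...
F(45) = 1134903170

F(45) = 1134903170


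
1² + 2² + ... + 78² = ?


n = 78
n(n+1)(2n+1)/6 = 78×79×157/6
= 967434/6 = 161239

Σk² = 161239


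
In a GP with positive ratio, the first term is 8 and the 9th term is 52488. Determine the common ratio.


r^(n-1) = aₙ/a₁
r^8 = 52488/8 = 6561
r = 6561^(1/8)
= ±3; taking r > 0 gives r = 3

r = 3


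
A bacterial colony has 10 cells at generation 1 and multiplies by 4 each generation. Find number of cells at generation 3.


aₙ = a₁·r^(n-1)
= 10×4^2
= 10×16
= 160

a_3 = 160


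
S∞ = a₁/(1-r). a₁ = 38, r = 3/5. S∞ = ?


S∞ = a₁/(1-r) = 38/(1 - 3/5)
= 38/(2/5)
= 95

S∞ = 95


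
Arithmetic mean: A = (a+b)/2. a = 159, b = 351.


AM = (159 + 351)/2 = 510/2 = 255

AM = 255


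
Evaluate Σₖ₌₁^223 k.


n(n+1)/2 = 223×224/2 = 49952/2 = 24976

Σk = 24976


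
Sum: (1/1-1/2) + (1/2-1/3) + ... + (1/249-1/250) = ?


Telescoping: adjacent terms cancel.
= 1/1 - 1/250
= 1 - 1/250 = 249/250

Sum = 249/250


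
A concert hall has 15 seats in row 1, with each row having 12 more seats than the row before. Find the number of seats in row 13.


aₙ = a₁ + (n-1)d
= 15 + (13-1)×12
= 15 + 144
= 159

a_13 = 159


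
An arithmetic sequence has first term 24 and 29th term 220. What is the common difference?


d = (aₙ - a₁)/(n-1)
= (220 - 24)/(29-1)
= 196/28 = 7

d = 7


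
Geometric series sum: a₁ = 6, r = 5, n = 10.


Sₙ = 6×(5^10 - 1)/(5 - 1)
= 6×(9765625 - 1)/4
= 6×9765624/4
= 14648436

S_10 = 14648436


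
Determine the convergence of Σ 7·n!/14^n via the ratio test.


aₙ = 7·n!/14^n
a_{n+1}/aₙ = (n+1)!/14^(n+1) × 14^n/n!  (constant 7 cancels)
= (n+1)/14
L = lim(n→∞) (n+1)/14 = ∞
L > 1 → series DIVERGES

Diverges (ratio test: L = ∞ > 1)


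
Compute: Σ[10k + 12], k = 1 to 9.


Σ(10k+12) = 10·Σk + 12·n
= 10·45 + 12·9
= 450 + 108 = 558

Σ = 558


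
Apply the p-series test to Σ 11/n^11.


p-series test: Σ c/n^p converges if p > 1, diverges if p ≤ 1 (constant c > 0 doesn't affect convergence).
p = 11
11 > 1 → CONVERGES

Converges (p = 11 > 1)


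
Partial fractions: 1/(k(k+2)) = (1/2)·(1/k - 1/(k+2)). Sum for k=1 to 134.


1/(k(k+2)) = (1/2)·(1/k - 1/(k+2)) (partial fractions)
Telescoping: Σ = (1/2)·(1 + 1/2 - 1/135 - 1/136) = 27269/36720

Sum = 27269/36720


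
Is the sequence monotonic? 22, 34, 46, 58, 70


Differences: 12, 12, 12, 12
All differences > 0 → strictly INCREASING

Monotonically increasing


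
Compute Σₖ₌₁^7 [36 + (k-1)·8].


aₙ = 36 + (7-1)×8 = 84
Sₙ = n(a₁+aₙ)/2 = 7×(36+84)/2
= 7×120/2 = 420

S_7 = 420


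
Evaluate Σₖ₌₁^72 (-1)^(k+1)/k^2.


S = 1 - 1/4 + 1/9 - 1/16 + 1/25 - 1/36 + 1/49 - 1/64 ± ...
= 0.8224
(Full series converges to +π²/12 ≈ +0.8225)

S_72 = 0.8224


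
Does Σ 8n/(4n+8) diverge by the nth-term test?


lim(n→∞) 8n/(4n+8) = 8/4 = 2  (divide numerator and denominator by n)
lim aₙ = 2 ≠ 0 → series DIVERGES

Diverges (lim aₙ = 2 ≠ 0)


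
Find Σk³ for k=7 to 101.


Σₖ₌7^101 k³ = [101·102/2]² − [6·7/2]²
= 26532801 − 441 = 26532360

Σk³ = 26532360


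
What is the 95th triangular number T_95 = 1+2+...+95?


n(n+1)/2 = 95×96/2 = 9120/2 = 4560

Σk = 4560


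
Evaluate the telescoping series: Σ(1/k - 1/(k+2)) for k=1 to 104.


Telescoping with gap 2: two head and two tail terms survive.
= (1 + 1/2) - (1/105 + 1/106)
= 3/2 - 1/105 - 1/106 = 8242/5565

Sum = 8242/5565


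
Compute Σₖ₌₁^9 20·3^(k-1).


Sₙ = 20×(3^9 - 1)/(3 - 1)
= 20×(19683 - 1)/2
= 20×19682/2
= 196820

S_9 = 196820


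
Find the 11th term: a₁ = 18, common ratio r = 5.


aₙ = a₁·r^(n-1)
= 18×5^10
= 18×9765625
= 175781250

a_11 = 175781250


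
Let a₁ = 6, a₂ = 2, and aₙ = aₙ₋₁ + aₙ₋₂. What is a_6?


Computing iteratively: 6, 2, 8, 10, 18, 28
a_6 = 28

a_6 = 28


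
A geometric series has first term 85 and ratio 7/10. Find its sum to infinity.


S∞ = a₁/(1-r) = 85/(1 - 7/10)
= 85/(3/10)
= 850/3

S∞ = 850/3


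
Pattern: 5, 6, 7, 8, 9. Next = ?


Pattern: arithmetic (d=1)
Terms: 5, 6, 7, 8, 9
Next term = 10

Next term = 10


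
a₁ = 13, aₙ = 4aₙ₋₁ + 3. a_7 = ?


Computing step by step:
a_1 = 13
a_2 = 55
a_3 = 223
a_4 = 895
a_5 = 3583
a_6 = 14335
a_7 = 57343


a_7 = 57343


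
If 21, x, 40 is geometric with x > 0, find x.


GM = √(21×40) = √840 = 28.9828

GM = 28.9828


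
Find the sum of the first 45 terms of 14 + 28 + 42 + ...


aₙ = 14 + (45-1)×14 = 630
Sₙ = n(a₁+aₙ)/2 = 45×(14+630)/2
= 45×644/2 = 14490

S_45 = 14490


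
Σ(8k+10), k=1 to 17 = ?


Σ(8k+10) = 8·Σk + 10·n
= 8·153 + 10·17
= 1224 + 170 = 1394

Σ = 1394


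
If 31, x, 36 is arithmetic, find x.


AM = (31 + 36)/2 = 67/2 = 33.5

AM = 33.5


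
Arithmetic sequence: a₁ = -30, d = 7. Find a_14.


aₙ = a₁ + (n-1)d
= -30 + (14-1)×7
= -30 + 91
= 61

a_14 = 61


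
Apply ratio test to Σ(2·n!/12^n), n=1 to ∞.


aₙ = 2·n!/12^n
a_{n+1}/aₙ = (n+1)!/12^(n+1) × 12^n/n!  (constant 2 cancels)
= (n+1)/12
L = lim(n→∞) (n+1)/12 = ∞
L > 1 → series DIVERGES

Diverges (ratio test: L = ∞ > 1)


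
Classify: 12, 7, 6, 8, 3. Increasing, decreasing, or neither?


Differences: -5, -1, 2, -5
Difference at position 3 is +2 (> 0) but position 1 is -5 (< 0) — sequence both rises and falls
→ NOT monotonic

Not monotonic


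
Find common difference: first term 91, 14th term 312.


d = (aₙ - a₁)/(n-1)
= (312 - 91)/(14-1)
= 221/13 = 17

d = 17


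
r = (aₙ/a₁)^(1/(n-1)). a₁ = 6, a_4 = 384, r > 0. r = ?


r^(n-1) = aₙ/a₁
r^3 = 384/6 = 64
r = 64^(1/3)
= 4

r = 4


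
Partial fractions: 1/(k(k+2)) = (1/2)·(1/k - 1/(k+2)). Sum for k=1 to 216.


1/(k(k+2)) = (1/2)·(1/k - 1/(k+2)) (partial fractions)
Telescoping: Σ = (1/2)·(1 + 1/2 - 1/217 - 1/218) = 17631/23653

Sum = 17631/23653


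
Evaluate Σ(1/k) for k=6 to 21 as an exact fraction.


Σₖ₌6^21 1/k = 1/6 + 1/7 + 1/8 + ... + 1/21
= 105689791/77597520
≈ 1.362

Sum = 105689791/77597520 ≈ 1.362


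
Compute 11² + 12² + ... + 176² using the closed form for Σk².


Σₖ₌11^176 k² = Σₖ₌₁^176 k² − Σₖ₌₁^10 k²
= 176·177·353/6 − 10·11·21/6
= 1832776 − 385 = 1832391

Σk² = 1832391


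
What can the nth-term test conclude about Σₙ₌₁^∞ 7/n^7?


lim(n→∞) 7/n^7 = 0
lim aₙ = 0 → nth-term test is INCONCLUSIVE
(Need other tests; this is actually a convergent p-series with p=7 > 1)

Inconclusive (lim aₙ = 0; need another test)


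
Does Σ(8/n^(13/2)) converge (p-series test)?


p-series test: Σ c/n^p converges if p > 1, diverges if p ≤ 1 (constant c > 0 doesn't affect convergence).
p = 13/2
13/2 > 1 → CONVERGES

Converges (p = 13/2 > 1)


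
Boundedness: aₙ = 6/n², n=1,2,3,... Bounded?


a₁ = 6, a₂ = 6/4, a₃ = 6/9, ...
0 < aₙ ≤ 6 for all n ≥ 1
The sequence IS bounded

Bounded (0 < aₙ ≤ 6)


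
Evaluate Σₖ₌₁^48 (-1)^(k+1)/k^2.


S = 1 - 1/4 + 1/9 - 1/16 + 1/25 - 1/36 + 1/49 - 1/64 ± ...
= 0.8223
(Full series converges to +π²/12 ≈ +0.8225)

S_48 = 0.8223


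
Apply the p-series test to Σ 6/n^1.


p-series test: Σ c/n^p converges if p > 1, diverges if p ≤ 1 (constant c > 0 doesn't affect convergence).
p = 1
1 ≤ 1 → DIVERGES

Diverges (p = 1 ≤ 1)


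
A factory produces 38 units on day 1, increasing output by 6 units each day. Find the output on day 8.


aₙ = a₁ + (n-1)d
= 38 + (8-1)×6
= 38 + 42
= 80

a_8 = 80


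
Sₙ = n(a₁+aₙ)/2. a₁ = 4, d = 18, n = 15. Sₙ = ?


aₙ = 4 + (15-1)×18 = 256
Sₙ = n(a₁+aₙ)/2 = 15×(4+256)/2
= 15×260/2 = 1950

S_15 = 1950


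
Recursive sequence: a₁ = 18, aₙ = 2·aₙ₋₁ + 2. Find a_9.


Computing step by step:
a_1 = 18
a_2 = 38
a_3 = 78
a_4 = 158
a_5 = 318
a_6 = 638
a_7 = 1278
a_8 = 2558
a_9 = 5118


a_9 = 5118


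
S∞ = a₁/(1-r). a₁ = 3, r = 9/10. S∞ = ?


S∞ = a₁/(1-r) = 3/(1 - 9/10)
= 3/(1/10)
= 30

S∞ = 30


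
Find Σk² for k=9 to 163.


Σₖ₌9^163 k² = Σₖ₌₁^163 k² − Σₖ₌₁^8 k²
= 163·164·327/6 − 8·9·17/6
= 1456894 − 204 = 1456690

Σk² = 1456690


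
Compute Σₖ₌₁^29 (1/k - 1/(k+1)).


Telescoping: adjacent terms cancel.
= 1/1 - 1/30
= 1 - 1/30 = 29/30

Sum = 29/30


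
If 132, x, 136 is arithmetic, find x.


AM = (132 + 136)/2 = 268/2 = 134

AM = 134


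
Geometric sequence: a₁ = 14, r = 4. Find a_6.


aₙ = a₁·r^(n-1)
= 14×4^5
= 14×1024
= 14336

a_6 = 14336


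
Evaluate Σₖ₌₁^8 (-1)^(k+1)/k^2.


S = 1 - 1/4 + 1/9 - 1/16 + 1/25 - 1/36 + 1/49 - 1/64
= 0.8156
(Full series converges to +π²/12 ≈ +0.8225)

S_8 = 0.8156


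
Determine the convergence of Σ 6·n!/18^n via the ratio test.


aₙ = 6·n!/18^n
a_{n+1}/aₙ = (n+1)!/18^(n+1) × 18^n/n!  (constant 6 cancels)
= (n+1)/18
L = lim(n→∞) (n+1)/18 = ∞
L > 1 → series DIVERGES

Diverges (ratio test: L = ∞ > 1)


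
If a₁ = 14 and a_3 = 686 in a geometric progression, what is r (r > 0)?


r^(n-1) = aₙ/a₁
r^2 = 686/14 = 49
r = 49^(1/2)
= ±7; taking r > 0 gives r = 7

r = 7


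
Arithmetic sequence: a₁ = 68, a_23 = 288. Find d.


d = (aₙ - a₁)/(n-1)
= (288 - 68)/(23-1)
= 220/22 = 10

d = 10


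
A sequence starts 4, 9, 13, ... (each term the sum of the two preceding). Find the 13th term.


Computing iteratively: 4, 9, 13, 22, 35, 57, 92, 149, 241, 390, 631, 1021, ...
a_13 = 1652

a_13 = 1652


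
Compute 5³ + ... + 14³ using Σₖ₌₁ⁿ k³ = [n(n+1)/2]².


Σₖ₌5^14 k³ = [14·15/2]² − [4·5/2]²
= 11025 − 100 = 10925

Σk³ = 10925


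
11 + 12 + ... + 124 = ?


Σₖ₌11^124 k = Σₖ₌₁^124 k − Σₖ₌₁^10 k
= 124·125/2 − 10·11/2
= 7750 − 55 = 7695

Σk = 7695


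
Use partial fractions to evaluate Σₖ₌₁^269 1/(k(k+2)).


1/(k(k+2)) = (1/2)·(1/k - 1/(k+2)) (partial fractions)
Telescoping: Σ = (1/2)·(1 + 1/2 - 1/270 - 1/271) = 54607/73170

Sum = 54607/73170


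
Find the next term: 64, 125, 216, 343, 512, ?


Pattern: perfect cubes: n³
Terms: 64, 125, 216, 343, 512
Next term = 729

Next term = 729


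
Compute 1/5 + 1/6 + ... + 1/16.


Σₖ₌5^16 1/k = 1/5 + 1/6 + 1/7 + ... + 1/16
= 935059/720720
≈ 1.2974

Sum = 935059/720720 ≈ 1.2974


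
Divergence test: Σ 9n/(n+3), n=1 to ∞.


lim(n→∞) 9n/(n+3) = 9/1 = 9  (divide numerator and denominator by n)
lim aₙ = 9 ≠ 0 → series DIVERGES

Diverges (lim aₙ = 9 ≠ 0)


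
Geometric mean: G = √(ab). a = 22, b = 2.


GM = √(22×2) = √44 = 6.6332

GM = 6.6332


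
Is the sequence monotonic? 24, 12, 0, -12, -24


Differences: -12, -12, -12, -12
All differences < 0 → strictly DECREASING

Monotonically decreasing


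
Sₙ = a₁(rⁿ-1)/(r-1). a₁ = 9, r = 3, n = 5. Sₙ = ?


Sₙ = 9×(3^5 - 1)/(3 - 1)
= 9×(243 - 1)/2
= 9×242/2
= 1089

S_5 = 1089


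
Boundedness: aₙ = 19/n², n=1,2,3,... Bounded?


a₁ = 19, a₂ = 19/4, a₃ = 19/9, ...
0 < aₙ ≤ 19 for all n ≥ 1
The sequence IS bounded

Bounded (0 < aₙ ≤ 19)


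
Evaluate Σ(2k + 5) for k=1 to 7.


Σ(2k+5) = 2·Σk + 5·n
= 2·28 + 5·7
= 56 + 35 = 91

Σ = 91


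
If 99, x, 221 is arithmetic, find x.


AM = (99 + 221)/2 = 320/2 = 160

AM = 160


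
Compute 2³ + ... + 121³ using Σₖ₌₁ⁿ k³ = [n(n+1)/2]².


Σₖ₌2^121 k³ = [121·122/2]² − [1·2/2]²
= 54479161 − 1 = 54479160

Σk³ = 54479160


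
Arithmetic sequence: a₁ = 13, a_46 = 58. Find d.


d = (aₙ - a₁)/(n-1)
= (58 - 13)/(46-1)
= 45/45 = 1

d = 1


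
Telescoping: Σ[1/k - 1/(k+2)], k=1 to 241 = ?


Telescoping with gap 2: two head and two tail terms survive.
= (1 + 1/2) - (1/242 + 1/243)
= 3/2 - 1/242 - 1/243 = 43862/29403

Sum = 43862/29403


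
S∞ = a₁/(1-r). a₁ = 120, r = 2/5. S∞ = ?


S∞ = a₁/(1-r) = 120/(1 - 2/5)
= 120/(3/5)
= 200

S∞ = 200


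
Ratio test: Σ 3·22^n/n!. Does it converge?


aₙ = 3·22^n/n!
a_{n+1}/aₙ = 22^(n+1)/(n+1)! × n!/22^n  (constant 3 cancels)
= 22/(n+1)
L = lim(n→∞) 22/(n+1) = 0
L < 1 → series CONVERGES

Converges (ratio test: L = 0 < 1)


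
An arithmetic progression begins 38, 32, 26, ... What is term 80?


aₙ = a₁ + (n-1)d
= 38 + (80-1)×-6
= 38 - 474
= -436

a_80 = -436


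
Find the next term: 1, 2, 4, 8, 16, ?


Pattern: powers of 2: 2ⁿ
Terms: 1, 2, 4, 8, 16
Next term = 32

Next term = 32


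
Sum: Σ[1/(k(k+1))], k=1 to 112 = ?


1/(k(k+1)) = 1/k - 1/(k+1) (partial fractions)
Telescoping: Σ = 1 - 1/113 = 112/113

Sum = 112/113


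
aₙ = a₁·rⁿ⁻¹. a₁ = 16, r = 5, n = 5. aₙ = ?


aₙ = a₁·r^(n-1)
= 16×5^4
= 16×625
= 10000

a_5 = 10000


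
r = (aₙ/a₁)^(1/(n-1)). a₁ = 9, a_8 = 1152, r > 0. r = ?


r^(n-1) = aₙ/a₁
r^7 = 1152/9 = 128
r = 128^(1/7)
= 2

r = 2


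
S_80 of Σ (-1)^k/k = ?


S = -1 + 1/2 - 1/3 + 1/4 - 1/5 + 1/6 - 1/7 + 1/8 ± ...
= -0.6869
(Full series converges to -ln(2) ≈ -0.6931)

S_80 = -0.6869


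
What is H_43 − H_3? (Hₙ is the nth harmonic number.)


Σₖ₌4^43 1/k = 1/4 + 1/5 + 1/6 + ... + 1/43
= 307869487527576617/122332313750680800
≈ 2.5167

Sum = 307869487527576617/122332313750680800 ≈ 2.5167


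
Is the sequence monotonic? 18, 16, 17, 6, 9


Differences: -2, 1, -11, 3
Difference at position 2 is +1 (> 0) but position 1 is -2 (< 0) — sequence both rises and falls
→ NOT monotonic

Not monotonic


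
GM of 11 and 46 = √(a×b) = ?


GM = √(11×46) = √506 = 22.4944

GM = 22.4944
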